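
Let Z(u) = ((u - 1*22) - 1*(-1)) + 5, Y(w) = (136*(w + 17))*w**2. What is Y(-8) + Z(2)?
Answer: 78322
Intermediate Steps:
Y(w) = w**2*(2312 + 136*w) (Y(w) = (136*(17 + w))*w**2 = (2312 + 136*w)*w**2 = w**2*(2312 + 136*w))
Z(u) = -16 + u (Z(u) = ((u - 22) + 1) + 5 = ((-22 + u) + 1) + 5 = (-21 + u) + 5 = -16 + u)
Y(-8) + Z(2) = 136*(-8)**2*(17 - 8) + (-16 + 2) = 136*64*9 - 14 = 78336 - 14 = 78322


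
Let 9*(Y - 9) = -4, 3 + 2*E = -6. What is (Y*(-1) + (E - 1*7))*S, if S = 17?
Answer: -6137/18 ≈ -340.94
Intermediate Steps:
E = -9/2 (E = -3/2 + (½)*(-6) = -3/2 - 3 = -9/2 ≈ -4.5000)
Y = 77/9 (Y = 9 + (⅑)*(-4) = 9 - 4/9 = 77/9 ≈ 8.5556)
(Y*(-1) + (E - 1*7))*S = ((77/9)*(-1) + (-9/2 - 1*7))*17 = (-77/9 + (-9/2 - 7))*17 = (-77/9 - 23/2)*17 = -361/18*17 = -6137/18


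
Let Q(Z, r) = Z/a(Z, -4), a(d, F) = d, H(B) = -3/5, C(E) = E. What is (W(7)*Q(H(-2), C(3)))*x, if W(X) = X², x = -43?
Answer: -2107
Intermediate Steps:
H(B) = -⅗ (H(B) = -3*⅕ = -⅗)
Q(Z, r) = 1 (Q(Z, r) = Z/Z = 1)
(W(7)*Q(H(-2), C(3)))*x = (7²*1)*(-43) = (49*1)*(-43) = 49*(-43) = -2107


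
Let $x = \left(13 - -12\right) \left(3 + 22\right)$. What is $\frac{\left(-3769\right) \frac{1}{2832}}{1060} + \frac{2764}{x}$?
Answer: $\frac{1658990251}{375240000} \approx 4.4211$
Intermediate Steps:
$x = 625$ ($x = \left(13 + 12\right) 25 = 25 \cdot 25 = 625$)
$\frac{\left(-3769\right) \frac{1}{2832}}{1060} + \frac{2764}{x} = \frac{\left(-3769\right) \frac{1}{2832}}{1060} + \frac{2764}{625} = \left(-3769\right) \frac{1}{2832} \cdot \frac{1}{1060} + 2764 \cdot \frac{1}{625} = \left(- \frac{3769}{2832}\right) \frac{1}{1060} + \frac{2764}{625} = - \frac{3769}{3001920} + \frac{2764}{625} = \frac{1658990251}{375240000}$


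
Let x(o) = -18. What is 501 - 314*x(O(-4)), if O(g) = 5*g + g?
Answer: 6153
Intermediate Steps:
O(g) = 6*g
501 - 314*x(O(-4)) = 501 - 314*(-18) = 501 + 5652 = 6153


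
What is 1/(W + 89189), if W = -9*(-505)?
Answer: 1/93734 ≈ 1.0668e-5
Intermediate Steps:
W = 4545
1/(W + 89189) = 1/(4545 + 89189) = 1/93734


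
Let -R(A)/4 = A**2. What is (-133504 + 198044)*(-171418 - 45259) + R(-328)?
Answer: -13984763916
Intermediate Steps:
R(A) = -4*A**2
(-133504 + 198044)*(-171418 - 45259) + R(-328) = (-133504 + 198044)*(-171418 - 45259) - 4*(-328)**2 = 64540*(-216677) - 4*107584 = -13984333580 - 430336 = -13984763916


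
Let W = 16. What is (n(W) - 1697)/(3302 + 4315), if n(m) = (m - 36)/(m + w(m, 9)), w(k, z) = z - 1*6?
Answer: -32263/144723 ≈ -0.22293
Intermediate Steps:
w(k, z) = -6 + z (w(k, z) = z - 6 = -6 + z)
n(m) = (-36 + m)/(3 + m) (n(m) = (m - 36)/(m + (-6 + 9)) = (-36 + m)/(m + 3) = (-36 + m)/(3 + m))
(n(W) - 1697)/(3302 + 4315) = ((-36 + 16)/(3 + 16) - 1697)/(3302 + 4315) = (-20/19 - 1697)/7617 = ((1/19)*(-20) - 1697)*(1/7617) = (-20/19 - 1697)*(1/7617) = -32263/19*1/7617 = -32263/144723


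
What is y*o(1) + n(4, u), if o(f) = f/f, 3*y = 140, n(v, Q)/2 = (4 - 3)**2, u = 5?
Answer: 146/3 ≈ 48.667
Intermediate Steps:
n(v, Q) = 2 (n(v, Q) = 2*(4 - 3)**2 = 2*1**2 = 2*1 = 2)
y = 140/3 (y = (1/3)*140 = 140/3 ≈ 46.667)
o(f) = 1
y*o(1) + n(4, u) = (140/3)*1 + 2 = 140/3 + 2 = 146/3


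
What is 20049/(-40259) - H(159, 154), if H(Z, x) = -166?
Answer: 6662945/40259 ≈ 165.50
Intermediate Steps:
20049/(-40259) - H(159, 154) = 20049/(-40259) - 1*(-166) = 20049*(-1/40259) + 166 = -20049/40259 + 166 = 6662945/40259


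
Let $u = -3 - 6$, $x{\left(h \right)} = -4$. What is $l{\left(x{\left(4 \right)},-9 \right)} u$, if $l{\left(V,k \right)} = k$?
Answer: $81$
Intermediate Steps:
$u = -9$ ($u = -3 - 6 = -9$)
$l{\left(x{\left(4 \right)},-9 \right)} u = \left(-9\right) \left(-9\right) = 81$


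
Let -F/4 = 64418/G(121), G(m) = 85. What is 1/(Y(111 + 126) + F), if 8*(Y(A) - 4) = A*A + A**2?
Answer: 340/3745037 ≈ 9.0787e-5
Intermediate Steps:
Y(A) = 4 + A**2/4 (Y(A) = 4 + (A*A + A**2)/8 = 4 + (A**2 + A**2)/8 = 4 + (2*A**2)/8 = 4 + A**2/4)
F = -257672/85 ≈ -3031.4
1/(Y(111 + 126) + F) = 1/((4 + (111 + 126)**2/4) - 257672/85) = 1/((4 + (1/4)*237**2) - 257672/85) = 1/((4 + (1/4)*56169) - 257672/85) = 1/((4 + 56169/4) - 257672/85) = 1/(56185/4 - 257672/85) = 1/(3745037/340) = 340/3745037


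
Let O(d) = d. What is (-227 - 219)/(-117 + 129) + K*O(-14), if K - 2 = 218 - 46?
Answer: -14839/6 ≈ -2473.2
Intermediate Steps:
K = 174 (K = 2 + (218 - 46) = 2 + 172 = 174)
(-227 - 219)/(-117 + 129) + K*O(-14) = (-227 - 219)/(-117 + 129) + 174*(-14) = -446/12 - 2436 = -446*1/12 - 2436 = -223/6 - 2436 = -14839/6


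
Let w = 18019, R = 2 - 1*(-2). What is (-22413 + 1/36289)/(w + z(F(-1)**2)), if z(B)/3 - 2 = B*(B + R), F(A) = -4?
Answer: -813345356/688946665 ≈ -1.1806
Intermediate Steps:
R = 4 (R = 2 + 2 = 4)
z(B) = 6 + 3*B*(4 + B) (z(B) = 6 + 3*(B*(B + 4)) = 6 + 3*(B*(4 + B)) = 6 + 3*B*(4 + B))
(-22413 + 1/36289)/(w + z(F(-1)**2)) = (-22413 + 1/36289)/(18019 + (6 + 3*((-4)**2)**2 + 12*(-4)**2)) = (-22413 + 1/36289)/(18019 + (6 + 3*16**2 + 12*16)) = -813345356/(36289*(18019 + (6 + 3*256 + 192))) = -813345356/(36289*(18019 + (6 + 768 + 192))) = -813345356/(36289*(18019 + 966)) = -813345356/36289/18985 = -813345356/36289*1/18985 = -813345356/688946665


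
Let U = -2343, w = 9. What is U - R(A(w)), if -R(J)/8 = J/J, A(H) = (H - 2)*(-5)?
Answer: -2335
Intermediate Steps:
A(H) = 10 - 5*H (A(H) = (-2 + H)*(-5) = 10 - 5*H)
R(J) = -8 (R(J) = -8*J/J = -8*1 = -8)
U - R(A(w)) = -2343 - 1*(-8) = -2343 + 8 = -2335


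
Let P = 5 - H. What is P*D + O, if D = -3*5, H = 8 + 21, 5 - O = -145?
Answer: 510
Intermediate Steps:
O = 150 (O = 5 - 1*(-145) = 5 + 145 = 150)
H = 29
P = -24 (P = 5 - 1*29 = 5 - 29 = -24)
D = -15
P*D + O = -24*(-15) + 150 = 360 + 150 = 510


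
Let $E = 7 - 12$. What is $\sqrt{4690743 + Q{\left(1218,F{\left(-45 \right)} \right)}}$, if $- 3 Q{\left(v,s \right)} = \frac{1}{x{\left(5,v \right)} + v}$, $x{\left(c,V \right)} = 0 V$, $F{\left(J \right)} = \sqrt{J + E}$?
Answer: $\frac{\sqrt{6958829817926}}{1218} \approx 2165.8$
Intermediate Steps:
$E = -5$
$F{\left(J \right)} = \sqrt{-5 + J}$ ($F{\left(J \right)} = \sqrt{J - 5} = \sqrt{-5 + J}$)
$x{\left(c,V \right)} = 0$
$Q{\left(v,s \right)} = - \frac{1}{3 v}$ ($Q{\left(v,s \right)} = - \frac{1}{3 \left(0 + v\right)} = - \frac{1}{3 v}$)
$\sqrt{4690743 + Q{\left(1218,F{\left(-45 \right)} \right)}} = \sqrt{4690743 - \frac{1}{3 \cdot 1218}} = \sqrt{4690743 - \frac{1}{3654}} = \sqrt{\frac{17139974921}{3654}} = \frac{\sqrt{6958829817926}}{1218}$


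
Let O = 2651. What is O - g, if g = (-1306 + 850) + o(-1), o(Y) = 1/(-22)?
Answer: 68355/22 ≈ 3107.0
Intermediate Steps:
o(Y) = -1/22
g = -10033/22 (g = (-1306 + 850) - 1/22 = -456 - 1/22 = -10033/22 ≈ -456.05)
O - g = 2651 - 1*(-10033/22) = 2651 + 10033/22 = 68355/22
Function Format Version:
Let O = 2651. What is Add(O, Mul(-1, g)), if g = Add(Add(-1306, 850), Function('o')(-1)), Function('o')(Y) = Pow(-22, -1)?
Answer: Rational(68355, 22) ≈ 3107.0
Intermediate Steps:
Function('o')(Y) = Rational(-1, 22)
g = Rational(-10033, 22) (g = Add(Add(-1306, 850), Rational(-1, 22)) = Add(-456, Rational(-1, 22)) = Rational(-10033, 22) ≈ -456.05)
Add(O, Mul(-1, g)) = Add(2651, Mul(-1, Rational(-10033, 22))) = Add(2651, Rational(10033, 22)) = Rational(68355, 22)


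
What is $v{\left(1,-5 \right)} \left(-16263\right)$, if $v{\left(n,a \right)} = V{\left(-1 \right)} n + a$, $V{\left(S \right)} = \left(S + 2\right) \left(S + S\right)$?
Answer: $113841$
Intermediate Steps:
$V{\left(S \right)} = 2 S \left(2 + S\right)$ ($V{\left(S \right)} = \left(2 + S\right) 2 S = 2 S \left(2 + S\right)$)
$v{\left(n,a \right)} = a - 2 n$ ($v{\left(n,a \right)} = 2 \left(-1\right) \left(2 - 1\right) n + a = 2 \left(-1\right) 1 n + a = - 2 n + a = a - 2 n$)
$v{\left(1,-5 \right)} \left(-16263\right) = \left(-5 - 2\right) \left(-16263\right) = \left(-7\right) \left(-16263\right) = 113841$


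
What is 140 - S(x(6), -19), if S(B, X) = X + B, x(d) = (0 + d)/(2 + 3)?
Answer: 789/5 ≈ 157.80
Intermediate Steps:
x(d) = d/5
S(B, X) = B + X
140 - S(x(6), -19) = 140 - ((⅕)*6 - 19) = 140 - (6/5 - 19) = 140 - 1*(-89/5) = 140 + 89/5 = 789/5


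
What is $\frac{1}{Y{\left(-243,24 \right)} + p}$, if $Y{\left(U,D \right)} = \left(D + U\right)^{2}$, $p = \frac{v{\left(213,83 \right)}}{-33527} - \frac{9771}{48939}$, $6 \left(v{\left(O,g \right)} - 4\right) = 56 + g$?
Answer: $\frac{3281555706}{157386035371813} \approx 2.085 \cdot 10^{-5}$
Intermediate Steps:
$v{\left(O,g \right)} = \frac{40}{3} + \frac{g}{6}$ ($v{\left(O,g \right)} = 4 + \frac{56 + g}{6} = 4 + \left(\frac{28}{3} + \frac{g}{6}\right) = \frac{40}{3} + \frac{g}{6}$)
$p = - \frac{657843653}{3281555706}$ ($p = \frac{\frac{40}{3} + \frac{1}{6} \cdot 83}{-33527} - \frac{9771}{48939} = \left(\frac{40}{3} + \frac{83}{6}\right) \left(- \frac{1}{33527}\right) - \frac{3257}{16313} = \frac{163}{6} \left(- \frac{1}{33527}\right) - \frac{3257}{16313} = - \frac{163}{201162} - \frac{3257}{16313} = - \frac{657843653}{3281555706} \approx -0.20047$)
$\frac{1}{Y{\left(-243,24 \right)} + p} = \frac{1}{\left(24 - 243\right)^{2} - \frac{657843653}{3281555706}} = \frac{1}{\left(-219\right)^{2} - \frac{657843653}{3281555706}} = \frac{1}{47961 - \frac{657843653}{3281555706}} = \frac{1}{\frac{157386035371813}{3281555706}} = \frac{3281555706}{157386035371813}$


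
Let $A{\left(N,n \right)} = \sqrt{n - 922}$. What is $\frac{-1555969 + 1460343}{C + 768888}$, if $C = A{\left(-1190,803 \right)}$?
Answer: $- \frac{536683824}{4315246399} + \frac{698 i \sqrt{119}}{4315246399} \approx -0.12437 + 1.7645 \cdot 10^{-6} i$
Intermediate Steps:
$A{\left(N,n \right)} = \sqrt{-922 + n}$
$C = i \sqrt{119}$ ($C = \sqrt{-922 + 803} = \sqrt{-119} = i \sqrt{119} \approx 10.909 i$)
$\frac{-1555969 + 1460343}{C + 768888} = \frac{-1555969 + 1460343}{i \sqrt{119} + 768888} = - \frac{95626}{768888 + i \sqrt{119}}$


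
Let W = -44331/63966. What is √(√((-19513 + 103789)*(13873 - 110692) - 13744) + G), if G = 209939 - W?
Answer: √(1947844825030 + 18556232*I*√2039882947)/3046 ≈ 468.23 + 96.458*I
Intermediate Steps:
W = -2111/3046 (W = -44331*1/63966 = -2111/3046 ≈ -0.69304)
G = 639476305/3046 (G = 209939 - 1*(-2111/3046) = 209939 + 2111/3046 = 639476305/3046 ≈ 2.0994e+5)
√(√((-19513 + 103789)*(13873 - 110692) - 13744) + G) = √(√((-19513 + 103789)*(13873 - 110692) - 13744) + 639476305/3046) = √(√(84276*(-96819) - 13744) + 639476305/3046) = √(√(-8159518044 - 13744) + 639476305/3046) = √(√(-8159531788) + 639476305/3046) = √(2*I*√2039882947 + 639476305/3046) = √(639476305/3046 + 2*I*√2039882947)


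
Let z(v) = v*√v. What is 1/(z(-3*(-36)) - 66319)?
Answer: -66319/4396950049 - 648*√3/4396950049 ≈ -1.5338e-5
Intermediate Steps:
z(v) = v^(3/2)
1/(z(-3*(-36)) - 66319) = 1/((-3*(-36))^(3/2) - 66319) = 1/(108^(3/2) - 66319) = 1/(648*√3 - 66319) = 1/(-66319 + 648*√3)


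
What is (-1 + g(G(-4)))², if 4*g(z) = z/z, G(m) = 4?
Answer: 9/16 ≈ 0.56250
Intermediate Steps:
g(z) = ¼ (g(z) = (z/z)/4 = (¼)*1 = ¼)
(-1 + g(G(-4)))² = (-1 + ¼)² = (-¾)² = 9/16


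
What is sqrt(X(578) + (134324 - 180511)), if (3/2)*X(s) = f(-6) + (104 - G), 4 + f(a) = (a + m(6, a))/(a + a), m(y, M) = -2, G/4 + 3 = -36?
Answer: I*sqrt(414143)/3 ≈ 214.51*I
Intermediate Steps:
G = -156 (G = -12 + 4*(-36) = -12 - 144 = -156)
f(a) = -4 + (-2 + a)/(2*a) (f(a) = -4 + (a - 2)/(a + a) = -4 + (-2 + a)/((2*a)) = -4 + (-2 + a)*(1/(2*a)) = -4 + (-2 + a)/(2*a))
X(s) = 1540/9 (X(s) = 2*((-7/2 - 1/(-6)) + (104 - 1*(-156)))/3 = 2*((-7/2 - 1*(-1/6)) + (104 + 156))/3 = 2*((-7/2 + 1/6) + 260)/3 = 2*(-10/3 + 260)/3 = (2/3)*(770/3) = 1540/9)
sqrt(X(578) + (134324 - 180511)) = sqrt(1540/9 + (134324 - 180511)) = sqrt(1540/9 - 46187) = sqrt(-414143/9) = I*sqrt(414143)/3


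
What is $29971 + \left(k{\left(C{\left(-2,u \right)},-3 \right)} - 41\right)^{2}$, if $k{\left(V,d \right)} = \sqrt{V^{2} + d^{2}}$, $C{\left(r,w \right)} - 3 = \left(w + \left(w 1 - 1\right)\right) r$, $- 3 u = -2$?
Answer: $\frac{284998}{9} - \frac{82 \sqrt{130}}{3} \approx 31355.0$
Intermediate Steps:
$u = \frac{2}{3}$ ($u = \left(- \frac{1}{3}\right) \left(-2\right) = \frac{2}{3} \approx 0.66667$)
$C{\left(r,w \right)} = 3 + r \left(-1 + 2 w\right)$ ($C{\left(r,w \right)} = 3 + \left(w + \left(w 1 - 1\right)\right) r = 3 + \left(w + \left(w - 1\right)\right) r = 3 + \left(w + \left(-1 + w\right)\right) r = 3 + \left(-1 + 2 w\right) r = 3 + r \left(-1 + 2 w\right)$)
$29971 + \left(k{\left(C{\left(-2,u \right)},-3 \right)} - 41\right)^{2} = 29971 + \left(\sqrt{\left(3 - -2 + 2 \left(-2\right) \frac{2}{3}\right)^{2} + \left(-3\right)^{2}} - 41\right)^{2} = 29971 + \left(\sqrt{\left(3 + 2 - \frac{8}{3}\right)^{2} + 9} - 41\right)^{2} = 29971 + \left(\sqrt{\left(\frac{7}{3}\right)^{2} + 9} - 41\right)^{2} = 29971 + \left(\sqrt{\frac{49}{9} + 9} - 41\right)^{2} = 29971 + \left(\sqrt{\frac{130}{9}} - 41\right)^{2} = 29971 + \left(\frac{\sqrt{130}}{3} - 41\right)^{2} = 29971 + \left(-41 + \frac{\sqrt{130}}{3}\right)^{2}$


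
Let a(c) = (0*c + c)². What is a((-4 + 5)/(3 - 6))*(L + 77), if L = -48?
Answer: 29/9 ≈ 3.2222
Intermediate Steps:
a(c) = c² (a(c) = (0 + c)² = c²)
a((-4 + 5)/(3 - 6))*(L + 77) = ((-4 + 5)/(3 - 6))²*(-48 + 77) = (1/(-3))²*29 = (1*(-⅓))²*29 = (-⅓)²*29 = (⅑)*29 = 29/9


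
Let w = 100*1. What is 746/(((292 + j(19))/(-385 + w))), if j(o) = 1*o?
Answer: -212610/311 ≈ -683.63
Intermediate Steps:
j(o) = o
w = 100
746/(((292 + j(19))/(-385 + w))) = 746/(((292 + 19)/(-385 + 100))) = 746/((311/(-285))) = 746/((311*(-1/285))) = 746/(-311/285) = 746*(-285/311) = -212610/311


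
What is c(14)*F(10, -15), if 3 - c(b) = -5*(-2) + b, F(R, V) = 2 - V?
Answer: -357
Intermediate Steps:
c(b) = -7 - b (c(b) = 3 - (-5*(-2) + b) = 3 - (10 + b) = 3 + (-10 - b) = -7 - b)
c(14)*F(10, -15) = (-7 - 1*14)*(2 - 1*(-15)) = (-7 - 14)*(2 + 15) = -21*17 = -357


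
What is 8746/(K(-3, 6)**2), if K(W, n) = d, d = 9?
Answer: 8746/81 ≈ 107.98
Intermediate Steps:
K(W, n) = 9
8746/(K(-3, 6)**2) = 8746/(9**2) = 8746/81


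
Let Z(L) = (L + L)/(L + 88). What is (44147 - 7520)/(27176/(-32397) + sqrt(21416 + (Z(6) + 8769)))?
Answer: 52262663382792/51344312686553 + 22535223190839*sqrt(230723)/51344312686553 ≈ 211.84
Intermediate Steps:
Z(L) = 2*L/(88 + L) (Z(L) = (2*L)/(88 + L) = 2*L/(88 + L))
(44147 - 7520)/(27176/(-32397) + sqrt(21416 + (Z(6) + 8769))) = (44147 - 7520)/(27176/(-32397) + sqrt(21416 + (2*6/(88 + 6) + 8769))) = 36627/(27176*(-1/32397) + sqrt(21416 + (2*6/94 + 8769))) = 36627/(-27176/32397 + sqrt(21416 + (2*6*(1/94) + 8769))) = 36627/(-27176/32397 + sqrt(21416 + (6/47 + 8769))) = 36627/(-27176/32397 + sqrt(21416 + 412149/47)) = 36627/(-27176/32397 + sqrt(1418701/47)) = 36627/(-27176/32397 + 17*sqrt(230723)/47)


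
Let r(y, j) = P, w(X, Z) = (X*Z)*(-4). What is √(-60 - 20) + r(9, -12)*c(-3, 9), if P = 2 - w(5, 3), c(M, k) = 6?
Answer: 372 + 4*I*√5 ≈ 372.0 + 8.9443*I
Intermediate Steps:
w(X, Z) = -4*X*Z
P = 62 (P = 2 - (-4)*5*3 = 2 - 1*(-60) = 2 + 60 = 62)
r(y, j) = 62
√(-60 - 20) + r(9, -12)*c(-3, 9) = √(-60 - 20) + 62*6 = √(-80) + 372 = 4*I*√5 + 372 = 372 + 4*I*√5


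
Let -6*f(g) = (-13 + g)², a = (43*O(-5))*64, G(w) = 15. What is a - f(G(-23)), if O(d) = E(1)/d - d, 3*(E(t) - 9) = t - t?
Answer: 132106/15 ≈ 8807.1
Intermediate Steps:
E(t) = 9 (E(t) = 9 + (t - t)/3 = 9 + (⅓)*0 = 9 + 0 = 9)
O(d) = -d + 9/d (O(d) = 9/d - d = -d + 9/d)
a = 44032/5 (a = (43*(-1*(-5) + 9/(-5)))*64 = (43*(5 + 9*(-⅕)))*64 = (43*(5 - 9/5))*64 = (43*(16/5))*64 = (688/5)*64 = 44032/5 ≈ 8806.4)
f(g) = -(-13 + g)²/6
a - f(G(-23)) = 44032/5 - (-1)*(-13 + 15)²/6 = 44032/5 - (-1)*2²/6 = 44032/5 - (-1)*4/6 = 44032/5 - 1*(-⅔) = 44032/5 + ⅔ = 132106/15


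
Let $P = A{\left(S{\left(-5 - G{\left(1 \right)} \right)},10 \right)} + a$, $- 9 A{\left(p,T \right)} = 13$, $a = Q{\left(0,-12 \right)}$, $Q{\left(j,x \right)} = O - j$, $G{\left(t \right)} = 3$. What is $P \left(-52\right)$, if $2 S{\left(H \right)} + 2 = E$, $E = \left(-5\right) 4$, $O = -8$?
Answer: $\frac{4420}{9} \approx 491.11$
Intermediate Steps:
$Q{\left(j,x \right)} = -8 - j$
$a = -8$ ($a = -8 - 0 = -8 + 0 = -8$)
$E = -20$
$S{\left(H \right)} = -11$ ($S{\left(H \right)} = -1 + \frac{1}{2} \left(-20\right) = -1 - 10 = -11$)
$A{\left(p,T \right)} = - \frac{13}{9}$ ($A{\left(p,T \right)} = \left(- \frac{1}{9}\right) 13 = - \frac{13}{9}$)
$P = - \frac{85}{9}$ ($P = - \frac{13}{9} - 8 = - \frac{85}{9} \approx -9.4444$)
$P \left(-52\right) = \left(- \frac{85}{9}\right) \left(-52\right) = \frac{4420}{9}$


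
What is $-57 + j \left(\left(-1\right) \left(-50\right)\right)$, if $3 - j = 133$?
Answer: $-6557$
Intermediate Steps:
$j = -130$ ($j = 3 - 133 = -130$)
$-57 + j \left(\left(-1\right) \left(-50\right)\right) = -57 - 130 \left(\left(-1\right) \left(-50\right)\right) = -57 - 6500 = -6557$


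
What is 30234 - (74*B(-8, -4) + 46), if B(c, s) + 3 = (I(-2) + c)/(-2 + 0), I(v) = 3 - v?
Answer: 30299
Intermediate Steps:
B(c, s) = -11/2 - c/2 (B(c, s) = -3 + ((3 - 1*(-2)) + c)/(-2 + 0) = -3 + ((3 + 2) + c)/(-2) = -3 + (5 + c)*(-1/2) = -3 + (-5/2 - c/2) = -11/2 - c/2)
30234 - (74*B(-8, -4) + 46) = 30234 - (74*(-11/2 - 1/2*(-8)) + 46) = 30234 - (74*(-11/2 + 4) + 46) = 30234 - (74*(-3/2) + 46) = 30234 - (-111 + 46) = 30234 - 1*(-65) = 30234 + 65 = 30299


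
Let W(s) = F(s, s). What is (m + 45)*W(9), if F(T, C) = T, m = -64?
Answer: -171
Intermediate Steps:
W(s) = s
(m + 45)*W(9) = (-64 + 45)*9 = -19*9 = -171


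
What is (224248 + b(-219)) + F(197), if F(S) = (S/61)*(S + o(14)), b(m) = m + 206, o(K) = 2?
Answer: 13717538/61 ≈ 2.2488e+5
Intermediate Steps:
b(m) = 206 + m
F(S) = S*(2 + S)/61 (F(S) = (S/61)*(S + 2) = (S*(1/61))*(2 + S) = (S/61)*(2 + S) = S*(2 + S)/61)
(224248 + b(-219)) + F(197) = (224248 + (206 - 219)) + (1/61)*197*(2 + 197) = (224248 - 13) + (1/61)*197*199 = 224235 + 39203/61 = 13717538/61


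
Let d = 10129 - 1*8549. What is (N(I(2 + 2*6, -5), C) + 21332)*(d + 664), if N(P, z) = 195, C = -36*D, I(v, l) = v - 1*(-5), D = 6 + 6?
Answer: 48306588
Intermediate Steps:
D = 12
I(v, l) = 5 + v (I(v, l) = v + 5 = 5 + v)
C = -432 (C = -36*12 = -432)
d = 1580 (d = 10129 - 8549 = 1580)
(N(I(2 + 2*6, -5), C) + 21332)*(d + 664) = (195 + 21332)*(1580 + 664) = 21527*2244 = 48306588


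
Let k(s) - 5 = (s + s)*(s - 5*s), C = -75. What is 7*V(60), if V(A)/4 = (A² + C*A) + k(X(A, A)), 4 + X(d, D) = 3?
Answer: -25284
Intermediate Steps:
X(d, D) = -1 (X(d, D) = -4 + 3 = -1)
k(s) = 5 - 8*s² (k(s) = 5 + (s + s)*(s - 5*s) = 5 + (2*s)*(-4*s) = 5 - 8*s²)
V(A) = -12 - 300*A + 4*A² (V(A) = 4*((A² - 75*A) + (5 - 8*(-1)²)) = 4*((A² - 75*A) + (5 - 8*1)) = 4*((A² - 75*A) + (5 - 8)) = 4*((A² - 75*A) - 3) = 4*(-3 + A² - 75*A) = -12 - 300*A + 4*A²)
7*V(60) = 7*(-12 - 300*60 + 4*60²) = 7*(-12 - 18000 + 4*3600) = 7*(-12 - 18000 + 14400) = 7*(-3612) = -25284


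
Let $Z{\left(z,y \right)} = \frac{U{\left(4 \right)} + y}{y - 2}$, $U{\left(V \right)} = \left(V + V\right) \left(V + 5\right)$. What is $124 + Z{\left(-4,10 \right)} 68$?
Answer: $821$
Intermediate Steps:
$U{\left(V \right)} = 2 V \left(5 + V\right)$
$Z{\left(z,y \right)} = \frac{72 + y}{-2 + y}$ ($Z{\left(z,y \right)} = \frac{2 \cdot 4 \left(5 + 4\right) + y}{y - 2} = \frac{2 \cdot 4 \cdot 9 + y}{-2 + y} = \frac{72 + y}{-2 + y}$)
$124 + Z{\left(-4,10 \right)} 68 = 124 + \frac{72 + 10}{-2 + 10} \cdot 68 = 124 + \frac{1}{8} \cdot 82 \cdot 68 = 124 + \frac{41}{4} \cdot 68 = 124 + 697 = 821$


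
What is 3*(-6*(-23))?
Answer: 414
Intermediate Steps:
3*(-6*(-23)) = 3*138 = 414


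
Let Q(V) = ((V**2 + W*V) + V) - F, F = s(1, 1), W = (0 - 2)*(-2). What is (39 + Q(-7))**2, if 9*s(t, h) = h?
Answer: 226576/81 ≈ 2797.2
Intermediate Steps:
W = 4 (W = -2*(-2) = 4)
s(t, h) = h/9
F = 1/9 (F = (1/9)*1 = 1/9 ≈ 0.11111)
Q(V) = -1/9 + V**2 + 5*V (Q(V) = ((V**2 + 4*V) + V) - 1*1/9 = (V**2 + 5*V) - 1/9 = -1/9 + V**2 + 5*V)
(39 + Q(-7))**2 = (39 + (-1/9 + (-7)**2 + 5*(-7)))**2 = (39 + (-1/9 + 49 - 35))**2 = (39 + 125/9)**2 = (476/9)**2 = 226576/81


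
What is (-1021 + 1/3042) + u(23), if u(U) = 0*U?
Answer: -3105881/3042 ≈ -1021.0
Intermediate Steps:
u(U) = 0
(-1021 + 1/3042) + u(23) = (-1021 + 1/3042) + 0 = -3105881/3042 + 0 = -3105881/3042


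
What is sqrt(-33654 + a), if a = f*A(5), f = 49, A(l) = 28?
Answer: I*sqrt(32282) ≈ 179.67*I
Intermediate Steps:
a = 1372 (a = 49*28 = 1372)
sqrt(-33654 + a) = sqrt(-33654 + 1372) = sqrt(-32282) = I*sqrt(32282)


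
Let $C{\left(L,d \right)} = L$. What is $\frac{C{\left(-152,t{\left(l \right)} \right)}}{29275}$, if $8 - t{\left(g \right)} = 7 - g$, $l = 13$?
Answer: $- \frac{152}{29275} \approx -0.0051921$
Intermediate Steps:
$t{\left(g \right)} = 1 + g$ ($t{\left(g \right)} = 8 - \left(7 - g\right) = 8 + \left(-7 + g\right) = 1 + g$)
$\frac{C{\left(-152,t{\left(l \right)} \right)}}{29275} = - \frac{152}{29275}$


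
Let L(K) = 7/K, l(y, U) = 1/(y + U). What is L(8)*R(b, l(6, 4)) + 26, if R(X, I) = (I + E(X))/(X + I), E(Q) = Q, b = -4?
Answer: 215/8 ≈ 26.875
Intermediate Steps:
l(y, U) = 1/(U + y)
R(X, I) = 1 (R(X, I) = (I + X)/(X + I) = (I + X)/(I + X) = 1)
L(8)*R(b, l(6, 4)) + 26 = (7/8)*1 + 26 = 7/8 + 26 = 215/8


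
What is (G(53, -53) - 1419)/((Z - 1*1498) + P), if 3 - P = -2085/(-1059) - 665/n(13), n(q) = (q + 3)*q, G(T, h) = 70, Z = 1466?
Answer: 99048976/2039111 ≈ 48.575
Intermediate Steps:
n(q) = q*(3 + q) (n(q) = (3 + q)*q = q*(3 + q))
P = 310457/73424 (P = 3 - (-2085/(-1059) - 665*1/(13*(3 + 13))) = 3 - (-2085*(-1/1059) - 665/(13*16)) = 3 - (695/353 - 665/208) = 3 - 1*(-90185/73424) = 3 + 90185/73424 = 310457/73424 ≈ 4.2283)
(G(53, -53) - 1419)/((Z - 1*1498) + P) = (70 - 1419)/((1466 - 1*1498) + 310457/73424) = -1349/((1466 - 1498) + 310457/73424) = -1349/(-32 + 310457/73424) = -1349/(-2039111/73424) = -1349*(-73424/2039111) = 99048976/2039111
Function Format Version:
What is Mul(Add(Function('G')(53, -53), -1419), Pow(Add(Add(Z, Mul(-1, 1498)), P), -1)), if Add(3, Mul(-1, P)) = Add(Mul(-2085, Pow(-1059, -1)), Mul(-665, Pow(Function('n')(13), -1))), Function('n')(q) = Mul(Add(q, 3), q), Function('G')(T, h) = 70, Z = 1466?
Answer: Rational(99048976, 2039111) ≈ 48.575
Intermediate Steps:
Function('n')(q) = Mul(q, Add(3, q)) (Function('n')(q) = Mul(Add(3, q), q) = Mul(q, Add(3, q)))
P = Rational(310457, 73424) (P = Add(3, Mul(-1, Add(Mul(-2085, Pow(-1059, -1)), Mul(-665, Pow(Mul(13, Add(3, 13)), -1))))) = Add(3, Mul(-1, Add(Mul(-2085, Rational(-1, 1059)), Mul(-665, Pow(Mul(13, 16), -1))))) = Add(3, Mul(-1, Add(Rational(695, 353), Mul(-665, Pow(208, -1))))) = Add(3, Mul(-1, Add(Rational(695, 353), Mul(-665, Rational(1, 208))))) = Add(3, Mul(-1, Add(Rational(695, 353), Rational(-665, 208)))) = Add(3, Mul(-1, Rational(-90185, 73424))) = Add(3, Rational(90185, 73424)) = Rational(310457, 73424) ≈ 4.2283)
Mul(Add(Function('G')(53, -53), -1419), Pow(Add(Add(Z, Mul(-1, 1498)), P), -1)) = Mul(Add(70, -1419), Pow(Add(Add(1466, Mul(-1, 1498)), Rational(310457, 73424)), -1)) = Mul(-1349, Pow(Add(Add(1466, -1498), Rational(310457, 73424)), -1)) = Mul(-1349, Pow(Add(-32, Rational(310457, 73424)), -1)) = Mul(-1349, Pow(Rational(-2039111, 73424), -1)) = Mul(-1349, Rational(-73424, 2039111)) = Rational(99048976, 2039111)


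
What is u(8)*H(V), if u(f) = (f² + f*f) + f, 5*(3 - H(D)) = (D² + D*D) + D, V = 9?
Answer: -21216/5 ≈ -4243.2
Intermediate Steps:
H(D) = 3 - 2*D²/5 - D/5 (H(D) = 3 - ((D² + D*D) + D)/5 = 3 - ((D² + D²) + D)/5 = 3 - (2*D² + D)/5 = 3 - (D + 2*D²)/5 = 3 + (-2*D²/5 - D/5) = 3 - 2*D²/5 - D/5)
u(f) = f + 2*f² (u(f) = (f² + f²) + f = 2*f² + f = f + 2*f²)
u(8)*H(V) = (8*(1 + 2*8))*(3 - ⅖*9² - ⅕*9) = (8*(1 + 16))*(3 - ⅖*81 - 9/5) = (8*17)*(3 - 162/5 - 9/5) = 136*(-156/5) = -21216/5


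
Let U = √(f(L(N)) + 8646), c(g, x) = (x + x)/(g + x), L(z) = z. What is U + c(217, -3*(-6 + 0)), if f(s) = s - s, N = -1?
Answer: 36/235 + √8646 ≈ 93.137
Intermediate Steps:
f(s) = 0
c(g, x) = 2*x/(g + x) (c(g, x) = (2*x)/(g + x) = 2*x/(g + x))
U = √8646 (U = √(0 + 8646) = √8646 ≈ 92.984)
U + c(217, -3*(-6 + 0)) = √8646 + 2*(-3*(-6 + 0))/(217 - 3*(-6 + 0)) = √8646 + 2*(-3*(-6))/(217 - 3*(-6)) = √8646 + 2*18/(217 + 18) = √8646 + 2*18/235 = √8646 + 2*18*(1/235) = √8646 + 36/235 = 36/235 + √8646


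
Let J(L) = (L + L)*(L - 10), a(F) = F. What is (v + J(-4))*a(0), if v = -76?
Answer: 0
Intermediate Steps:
J(L) = 2*L*(-10 + L) (J(L) = (2*L)*(-10 + L) = 2*L*(-10 + L))
(v + J(-4))*a(0) = (-76 + 2*(-4)*(-10 - 4))*0 = (-76 + 2*(-4)*(-14))*0 = (-76 + 112)*0 = 36*0 = 0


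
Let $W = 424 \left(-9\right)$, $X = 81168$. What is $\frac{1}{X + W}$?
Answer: $\frac{1}{77352} \approx 1.2928 \cdot 10^{-5}$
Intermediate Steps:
$W = -3816$
$\frac{1}{X + W} = \frac{1}{81168 - 3816} = \frac{1}{77352}$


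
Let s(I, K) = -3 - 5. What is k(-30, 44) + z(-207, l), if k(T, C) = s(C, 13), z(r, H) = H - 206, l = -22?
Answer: -236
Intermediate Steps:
z(r, H) = -206 + H
s(I, K) = -8
k(T, C) = -8
k(-30, 44) + z(-207, l) = -8 + (-206 - 22) = -8 - 228 = -236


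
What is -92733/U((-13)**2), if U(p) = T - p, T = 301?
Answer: -30911/44 ≈ -702.52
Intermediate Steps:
U(p) = 301 - p
-92733/U((-13)**2) = -92733/(301 - 1*(-13)**2) = -92733/(301 - 1*169) = -92733/(301 - 169) = -92733/132 = -92733*1/132 = -30911/44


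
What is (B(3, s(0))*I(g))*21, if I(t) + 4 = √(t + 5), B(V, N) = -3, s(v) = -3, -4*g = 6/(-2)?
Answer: 252 - 63*√23/2 ≈ 100.93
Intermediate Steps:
g = ¾ (g = -3/(2*(-2)) = -3*(-1)/(2*2) = -¼*(-3) = ¾ ≈ 0.75000)
I(t) = -4 + √(5 + t) (I(t) = -4 + √(t + 5) = -4 + √(5 + t))
(B(3, s(0))*I(g))*21 = -3*(-4 + √(5 + ¾))*21 = -3*(-4 + √(23/4))*21 = -3*(-4 + √23/2)*21 = (12 - 3*√23/2)*21 = 252 - 63*√23/2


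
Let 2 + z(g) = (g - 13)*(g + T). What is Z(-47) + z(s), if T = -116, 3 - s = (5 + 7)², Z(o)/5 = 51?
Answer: 39831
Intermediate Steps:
Z(o) = 255 (Z(o) = 5*51 = 255)
s = -141 (s = 3 - (5 + 7)² = 3 - 1*12² = 3 - 1*144 = 3 - 144 = -141)
z(g) = -2 + (-116 + g)*(-13 + g) (z(g) = -2 + (g - 13)*(g - 116) = -2 + (-13 + g)*(-116 + g) = -2 + (-116 + g)*(-13 + g))
Z(-47) + z(s) = 255 + (1506 + (-141)² - 129*(-141)) = 255 + (1506 + 19881 + 18189) = 255 + 39576 = 39831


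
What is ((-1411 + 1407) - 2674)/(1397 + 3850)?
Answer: -2678/5247 ≈ -0.51039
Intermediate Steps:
((-1411 + 1407) - 2674)/(1397 + 3850) = (-4 - 2674)/5247 = -2678*1/5247 = -2678/5247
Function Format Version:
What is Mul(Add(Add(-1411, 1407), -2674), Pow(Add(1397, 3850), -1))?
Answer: Rational(-2678, 5247) ≈ -0.51039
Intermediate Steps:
Mul(Add(Add(-1411, 1407), -2674), Pow(Add(1397, 3850), -1)) = Mul(Add(-4, -2674), Pow(5247, -1)) = Mul(-2678, Rational(1, 5247)) = Rational(-2678, 5247)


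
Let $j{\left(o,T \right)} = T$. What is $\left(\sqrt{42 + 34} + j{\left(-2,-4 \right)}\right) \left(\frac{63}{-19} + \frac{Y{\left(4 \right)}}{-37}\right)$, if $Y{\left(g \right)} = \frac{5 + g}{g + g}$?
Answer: $\frac{18819}{1406} - \frac{18819 \sqrt{19}}{2812} \approx -15.787$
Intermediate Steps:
$Y{\left(g \right)} = \frac{5 + g}{2 g}$
$\left(\sqrt{42 + 34} + j{\left(-2,-4 \right)}\right) \left(\frac{63}{-19} + \frac{Y{\left(4 \right)}}{-37}\right) = \left(\sqrt{42 + 34} - 4\right) \left(\frac{63}{-19} + \frac{\frac{1}{2} \cdot \frac{1}{4} \left(5 + 4\right)}{-37}\right) = \left(\sqrt{76} - 4\right) \left(63 \left(- \frac{1}{19}\right) + \frac{1}{2} \cdot \frac{1}{4} \cdot 9 \left(- \frac{1}{37}\right)\right) = \left(2 \sqrt{19} - 4\right) \left(- \frac{63}{19} + \frac{9}{8} \left(- \frac{1}{37}\right)\right) = \left(-4 + 2 \sqrt{19}\right) \left(- \frac{63}{19} - \frac{9}{296}\right) = \left(-4 + 2 \sqrt{19}\right) \left(- \frac{18819}{5624}\right) = \frac{18819}{1406} - \frac{18819 \sqrt{19}}{2812}$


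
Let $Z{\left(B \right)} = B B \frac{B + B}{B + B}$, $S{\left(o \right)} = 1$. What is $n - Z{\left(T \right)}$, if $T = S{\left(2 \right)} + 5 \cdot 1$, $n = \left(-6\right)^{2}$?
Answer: $0$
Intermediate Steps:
$n = 36$
$T = 6$ ($T = 1 + 5 \cdot 1 = 1 + 5 = 6$)
$Z{\left(B \right)} = B^{2}$ ($Z{\left(B \right)} = B^{2} \frac{2 B}{2 B} = B^{2} \cdot 2 B \frac{1}{2 B} = B^{2} \cdot 1 = B^{2}$)
$n - Z{\left(T \right)} = 36 - 6^{2} = 36 - 36 = 0$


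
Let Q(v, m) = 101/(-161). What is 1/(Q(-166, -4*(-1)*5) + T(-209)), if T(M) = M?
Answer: -161/33750 ≈ -0.0047704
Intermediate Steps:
Q(v, m) = -101/161 (Q(v, m) = 101*(-1/161) = -101/161)
1/(Q(-166, -4*(-1)*5) + T(-209)) = 1/(-101/161 - 209) = 1/(-33750/161) = -161/33750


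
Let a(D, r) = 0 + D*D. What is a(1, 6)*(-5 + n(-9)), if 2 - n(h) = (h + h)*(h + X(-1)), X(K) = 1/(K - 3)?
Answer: -339/2 ≈ -169.50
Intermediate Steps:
a(D, r) = D² (a(D, r) = 0 + D² = D²)
X(K) = 1/(-3 + K)
n(h) = 2 - 2*h*(-¼ + h) (n(h) = 2 - (h + h)*(h + 1/(-3 - 1)) = 2 - 2*h*(h + 1/(-4)) = 2 - 2*h*(h - ¼) = 2 - 2*h*(-¼ + h))
a(1, 6)*(-5 + n(-9)) = 1²*(-5 + (2 + (½)*(-9) - 2*(-9)²)) = 1*(-5 + (2 - 9/2 - 2*81)) = 1*(-5 + (2 - 9/2 - 162)) = 1*(-5 - 329/2) = 1*(-339/2) = -339/2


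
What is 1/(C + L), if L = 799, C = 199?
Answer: 1/998 ≈ 0.0010020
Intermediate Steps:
1/(C + L) = 1/(199 + 799) = 1/998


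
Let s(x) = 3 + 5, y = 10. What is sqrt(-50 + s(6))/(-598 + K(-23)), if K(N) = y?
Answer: -I*sqrt(42)/588 ≈ -0.011022*I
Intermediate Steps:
s(x) = 8
K(N) = 10
sqrt(-50 + s(6))/(-598 + K(-23)) = sqrt(-50 + 8)/(-598 + 10) = sqrt(-42)/(-588) = -I*sqrt(42)/588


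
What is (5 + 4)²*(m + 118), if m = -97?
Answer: 1701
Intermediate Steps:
(5 + 4)²*(m + 118) = (5 + 4)²*(-97 + 118) = 9²*21 = 81*21 = 1701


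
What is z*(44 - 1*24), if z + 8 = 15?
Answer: 140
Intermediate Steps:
z = 7 (z = -8 + 15 = 7)
z*(44 - 1*24) = 7*(44 - 1*24) = 7*(44 - 24) = 7*20 = 140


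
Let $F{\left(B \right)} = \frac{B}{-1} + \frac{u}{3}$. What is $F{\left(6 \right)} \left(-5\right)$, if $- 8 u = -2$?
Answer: $\frac{355}{12} \approx 29.583$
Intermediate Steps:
$u = \frac{1}{4}$ ($u = \left(- \frac{1}{8}\right) \left(-2\right) = \frac{1}{4} \approx 0.25$)
$F{\left(B \right)} = \frac{1}{12} - B$ ($F{\left(B \right)} = \frac{B}{-1} + \frac{1}{4 \cdot 3} = B \left(-1\right) + \frac{1}{4} \cdot \frac{1}{3} = - B + \frac{1}{12} = \frac{1}{12} - B$)
$F{\left(6 \right)} \left(-5\right) = \left(\frac{1}{12} - 6\right) \left(-5\right) = \left(- \frac{71}{12}\right) \left(-5\right) = \frac{355}{12}$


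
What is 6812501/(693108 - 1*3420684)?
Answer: -6812501/2727576 ≈ -2.4976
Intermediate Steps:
6812501/(693108 - 1*3420684) = 6812501/(693108 - 3420684) = 6812501/(-2727576) = 6812501*(-1/2727576) = -6812501/2727576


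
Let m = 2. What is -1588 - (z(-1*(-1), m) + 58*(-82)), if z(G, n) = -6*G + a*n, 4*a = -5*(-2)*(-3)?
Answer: 3189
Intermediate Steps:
a = -15/2 (a = (-5*(-2)*(-3))/4 = (10*(-3))/4 = (1/4)*(-30) = -15/2 ≈ -7.5000)
z(G, n) = -6*G - 15*n/2
-1588 - (z(-1*(-1), m) + 58*(-82)) = -1588 - ((-(-6)*(-1) - 15/2*2) + 58*(-82)) = -1588 - ((-6*1 - 15) - 4756) = -1588 - ((-6 - 15) - 4756) = -1588 - (-21 - 4756) = -1588 - 1*(-4777) = -1588 + 4777 = 3189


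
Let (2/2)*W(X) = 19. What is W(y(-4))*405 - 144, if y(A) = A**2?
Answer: 7551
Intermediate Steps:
W(X) = 19
W(y(-4))*405 - 144 = 19*405 - 144 = 7695 - 144 = 7551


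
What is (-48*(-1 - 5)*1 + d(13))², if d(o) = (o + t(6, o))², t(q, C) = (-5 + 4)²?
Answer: 234256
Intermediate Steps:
t(q, C) = 1 (t(q, C) = (-1)² = 1)
d(o) = (1 + o)² (d(o) = (o + 1)² = (1 + o)²)
(-48*(-1 - 5)*1 + d(13))² = (-48*(-1 - 5)*1 + (1 + 13)²)² = (-48*(-6)*1 + 14²)² = (-8*(-36)*1 + 196)² = (288*1 + 196)² = (288 + 196)² = 484² = 234256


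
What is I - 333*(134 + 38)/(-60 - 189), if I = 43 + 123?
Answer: 32870/83 ≈ 396.02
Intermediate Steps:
I = 166
I - 333*(134 + 38)/(-60 - 189) = 166 - 333*(134 + 38)/(-60 - 189) = 166 - 57276/(-249) = 166 - 57276*(-1)/249 = 166 - 333*(-172/249) = 166 + 19092/83 = 32870/83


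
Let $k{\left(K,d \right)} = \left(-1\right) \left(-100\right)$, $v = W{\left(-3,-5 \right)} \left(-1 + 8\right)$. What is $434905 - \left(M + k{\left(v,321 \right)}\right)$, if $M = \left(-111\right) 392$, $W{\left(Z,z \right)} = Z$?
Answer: $478317$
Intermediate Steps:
$M = -43512$
$v = -21$ ($v = - 3 \left(-1 + 8\right) = \left(-3\right) 7 = -21$)
$k{\left(K,d \right)} = 100$
$434905 - \left(M + k{\left(v,321 \right)}\right) = 434905 - \left(-43512 + 100\right) = 434905 - -43412 = 434905 + 43412 = 478317$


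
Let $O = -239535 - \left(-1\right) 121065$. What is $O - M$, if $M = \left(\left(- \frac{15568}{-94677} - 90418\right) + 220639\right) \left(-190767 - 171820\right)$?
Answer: $\frac{4470305481757405}{94677} \approx 4.7216 \cdot 10^{10}$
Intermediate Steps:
$M = - \frac{4470316698141595}{94677}$ ($M = \left(\left(\left(-15568\right) \left(- \frac{1}{94677}\right) - 90418\right) + 220639\right) \left(-362587\right) = \left(\left(\frac{15568}{94677} - 90418\right) + 220639\right) \left(-362587\right) = \left(- \frac{8560489418}{94677} + 220639\right) \left(-362587\right) = \frac{12328949185}{94677} \left(-362587\right) = - \frac{4470316698141595}{94677} \approx -4.7217 \cdot 10^{10}$)
$O = -118470$ ($O = -239535 - -121065 = -239535 + 121065 = -118470$)
$O - M = -118470 - - \frac{4470316698141595}{94677} = -118470 + \frac{4470316698141595}{94677} = \frac{4470305481757405}{94677}$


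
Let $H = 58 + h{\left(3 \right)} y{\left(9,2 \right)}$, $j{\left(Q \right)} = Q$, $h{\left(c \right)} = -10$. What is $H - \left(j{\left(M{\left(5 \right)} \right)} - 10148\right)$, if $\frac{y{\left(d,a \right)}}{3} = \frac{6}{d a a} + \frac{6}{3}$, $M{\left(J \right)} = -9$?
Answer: $10150$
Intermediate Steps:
$y{\left(d,a \right)} = 6 + \frac{18}{a^{2} d}$ ($y{\left(d,a \right)} = 3 \left(\frac{6}{d a a} + \frac{6}{3}\right) = 3 \left(\frac{6}{a d a} + 6 \cdot \frac{1}{3}\right) = 3 \left(\frac{6}{d a^{2}} + 2\right) = 3 \left(6 \frac{1}{a^{2} d} + 2\right) = 3 \left(\frac{6}{a^{2} d} + 2\right) = 3 \left(2 + \frac{6}{a^{2} d}\right) = 6 + \frac{18}{a^{2} d}$)
$H = -7$ ($H = 58 - 10 \left(6 + \frac{18}{4 \cdot 9}\right) = 58 - 10 \left(6 + 18 \cdot \frac{1}{4} \cdot \frac{1}{9}\right) = 58 - 10 \left(6 + \frac{1}{2}\right) = 58 - 65 = -7$)
$H - \left(j{\left(M{\left(5 \right)} \right)} - 10148\right) = -7 - \left(-9 - 10148\right) = -7 - -10157 = -7 + 10157 = 10150$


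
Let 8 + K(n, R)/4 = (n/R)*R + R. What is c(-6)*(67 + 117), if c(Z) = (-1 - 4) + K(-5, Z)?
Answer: -14904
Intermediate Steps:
K(n, R) = -32 + 4*R + 4*n (K(n, R) = -32 + 4*((n/R)*R + R) = -32 + 4*(n + R) = -32 + 4*(R + n) = -32 + (4*R + 4*n) = -32 + 4*R + 4*n)
c(Z) = -57 + 4*Z (c(Z) = (-1 - 4) + (-32 + 4*Z + 4*(-5)) = -5 + (-32 + 4*Z - 20) = -5 + (-52 + 4*Z) = -57 + 4*Z)
c(-6)*(67 + 117) = (-57 + 4*(-6))*(67 + 117) = (-57 - 24)*184 = -81*184 = -14904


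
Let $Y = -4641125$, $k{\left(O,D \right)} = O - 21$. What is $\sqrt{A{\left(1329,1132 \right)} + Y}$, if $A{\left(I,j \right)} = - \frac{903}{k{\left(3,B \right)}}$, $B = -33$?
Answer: $\frac{i \sqrt{167078694}}{6} \approx 2154.3 i$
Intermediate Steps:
$k{\left(O,D \right)} = -21 + O$
$A{\left(I,j \right)} = \frac{301}{6}$ ($A{\left(I,j \right)} = - \frac{903}{-21 + 3} = - \frac{903}{-18} = \left(-903\right) \left(- \frac{1}{18}\right) = \frac{301}{6}$)
$\sqrt{A{\left(1329,1132 \right)} + Y} = \sqrt{\frac{301}{6} - 4641125} = \sqrt{- \frac{27846449}{6}} = \frac{i \sqrt{167078694}}{6}$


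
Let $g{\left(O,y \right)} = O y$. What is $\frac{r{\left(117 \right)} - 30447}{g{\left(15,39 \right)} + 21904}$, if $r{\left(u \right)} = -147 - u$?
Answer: $- \frac{30711}{22489} \approx -1.3656$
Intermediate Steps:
$\frac{r{\left(117 \right)} - 30447}{g{\left(15,39 \right)} + 21904} = \frac{\left(-147 - 117\right) - 30447}{15 \cdot 39 + 21904} = \frac{\left(-147 - 117\right) - 30447}{585 + 21904} = \frac{-264 - 30447}{22489} = \left(-30711\right) \frac{1}{22489} = - \frac{30711}{22489}$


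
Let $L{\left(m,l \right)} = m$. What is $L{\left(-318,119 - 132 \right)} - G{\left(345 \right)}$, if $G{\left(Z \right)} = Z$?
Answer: $-663$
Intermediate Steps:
$L{\left(-318,119 - 132 \right)} - G{\left(345 \right)} = -318 - 345 = -663$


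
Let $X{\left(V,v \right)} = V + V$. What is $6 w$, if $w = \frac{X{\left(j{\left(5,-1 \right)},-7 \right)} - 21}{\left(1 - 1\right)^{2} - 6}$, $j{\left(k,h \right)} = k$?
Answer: $11$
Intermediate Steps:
$X{\left(V,v \right)} = 2 V$
$w = \frac{11}{6}$ ($w = \frac{2 \cdot 5 - 21}{\left(1 - 1\right)^{2} - 6} = \frac{10 - 21}{0^{2} - 6} = - \frac{11}{0 - 6} = - \frac{11}{-6} = \left(-11\right) \left(- \frac{1}{6}\right) = \frac{11}{6} \approx 1.8333$)
$6 w = 6 \cdot \frac{11}{6} = 11$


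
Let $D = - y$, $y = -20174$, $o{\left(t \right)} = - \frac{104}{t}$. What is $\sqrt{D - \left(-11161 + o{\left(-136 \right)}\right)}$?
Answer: $\frac{\sqrt{9055594}}{17} \approx 177.01$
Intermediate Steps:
$D = 20174$ ($D = \left(-1\right) \left(-20174\right) = 20174$)
$\sqrt{D - \left(-11161 + o{\left(-136 \right)}\right)} = \sqrt{20174 + \left(11161 - - \frac{104}{-136}\right)} = \sqrt{20174 + \left(11161 - \left(-104\right) \left(- \frac{1}{136}\right)\right)} = \sqrt{20174 + \left(11161 - \frac{13}{17}\right)} = \sqrt{20174 + \frac{189724}{17}} = \sqrt{\frac{532682}{17}} = \frac{\sqrt{9055594}}{17}$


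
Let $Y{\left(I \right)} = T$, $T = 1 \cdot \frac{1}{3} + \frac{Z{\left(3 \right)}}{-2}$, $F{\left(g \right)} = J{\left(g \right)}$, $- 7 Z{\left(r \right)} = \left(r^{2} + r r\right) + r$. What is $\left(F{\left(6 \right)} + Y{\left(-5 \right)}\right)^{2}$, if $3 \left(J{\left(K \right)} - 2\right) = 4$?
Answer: $\frac{961}{36} \approx 26.694$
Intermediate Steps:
$J{\left(K \right)} = \frac{10}{3}$ ($J{\left(K \right)} = 2 + \frac{1}{3} \cdot 4 = 2 + \frac{4}{3} = \frac{10}{3}$)
$Z{\left(r \right)} = - \frac{2 r^{2}}{7} - \frac{r}{7}$ ($Z{\left(r \right)} = - \frac{\left(r^{2} + r r\right) + r}{7} = - \frac{\left(r^{2} + r^{2}\right) + r}{7} = - \frac{2 r^{2} + r}{7} = - \frac{r + 2 r^{2}}{7} = - \frac{2 r^{2}}{7} - \frac{r}{7}$)
$F{\left(g \right)} = \frac{10}{3}$
$T = \frac{11}{6}$ ($T = 1 \cdot \frac{1}{3} + \frac{\left(- \frac{1}{7}\right) 3 \left(1 + 2 \cdot 3\right)}{-2} = 1 \cdot \frac{1}{3} + \left(- \frac{1}{7}\right) 3 \left(1 + 6\right) \left(- \frac{1}{2}\right) = \frac{1}{3} + \left(- \frac{1}{7}\right) 3 \cdot 7 \left(- \frac{1}{2}\right) = \frac{1}{3} - - \frac{3}{2} = \frac{1}{3} + \frac{3}{2} = \frac{11}{6} \approx 1.8333$)
$Y{\left(I \right)} = \frac{11}{6}$
$\left(F{\left(6 \right)} + Y{\left(-5 \right)}\right)^{2} = \left(\frac{10}{3} + \frac{11}{6}\right)^{2} = \left(\frac{31}{6}\right)^{2} = \frac{961}{36}$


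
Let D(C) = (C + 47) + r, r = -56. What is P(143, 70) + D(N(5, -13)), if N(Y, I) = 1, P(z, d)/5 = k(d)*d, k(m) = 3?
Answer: 1042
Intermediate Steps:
P(z, d) = 15*d (P(z, d) = 5*(3*d) = 15*d)
D(C) = -9 + C (D(C) = (C + 47) - 56 = (47 + C) - 56 = -9 + C)
P(143, 70) + D(N(5, -13)) = 15*70 + (-9 + 1) = 1050 - 8 = 1042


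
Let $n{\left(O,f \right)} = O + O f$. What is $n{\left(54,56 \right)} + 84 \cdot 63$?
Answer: $8370$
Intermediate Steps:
$n{\left(54,56 \right)} + 84 \cdot 63 = 54 \left(1 + 56\right) + 84 \cdot 63 = 54 \cdot 57 + 5292 = 3078 + 5292 = 8370$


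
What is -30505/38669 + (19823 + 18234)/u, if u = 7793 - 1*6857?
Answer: 1443073453/36194184 ≈ 39.870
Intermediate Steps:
u = 936 (u = 7793 - 6857 = 936)
-30505/38669 + (19823 + 18234)/u = -30505/38669 + (19823 + 18234)/936 = -30505*1/38669 + 38057*(1/936) = -30505/38669 + 38057/936 = 1443073453/36194184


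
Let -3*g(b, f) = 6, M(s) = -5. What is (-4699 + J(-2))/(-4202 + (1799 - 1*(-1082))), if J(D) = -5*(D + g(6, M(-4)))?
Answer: 4679/1321 ≈ 3.5420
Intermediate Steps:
g(b, f) = -2 (g(b, f) = -⅓*6 = -2)
J(D) = 10 - 5*D (J(D) = -5*(D - 2) = -5*(-2 + D) = 10 - 5*D)
(-4699 + J(-2))/(-4202 + (1799 - 1*(-1082))) = (-4699 + (10 - 5*(-2)))/(-4202 + (1799 - 1*(-1082))) = (-4699 + (10 + 10))/(-4202 + (1799 + 1082)) = (-4699 + 20)/(-4202 + 2881) = -4679/(-1321) = -4679*(-1/1321) = 4679/1321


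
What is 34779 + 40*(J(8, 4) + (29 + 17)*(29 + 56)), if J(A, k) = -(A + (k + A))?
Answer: 190379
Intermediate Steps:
J(A, k) = -k - 2*A (J(A, k) = -(A + (A + k)) = -(k + 2*A) = -k - 2*A)
34779 + 40*(J(8, 4) + (29 + 17)*(29 + 56)) = 34779 + 40*((-1*4 - 2*8) + (29 + 17)*(29 + 56)) = 34779 + 40*((-4 - 16) + 46*85) = 34779 + 40*(-20 + 3910) = 34779 + 40*3890 = 34779 + 155600 = 190379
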